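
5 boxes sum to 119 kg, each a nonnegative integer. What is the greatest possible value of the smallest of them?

23

If every one of the 5 were at least 24, the total would be at least 5 × 24 = 120 > 119.
Taking 1 copy of 23 and 4 copies of 24 gives exactly 119, so 23 is attained.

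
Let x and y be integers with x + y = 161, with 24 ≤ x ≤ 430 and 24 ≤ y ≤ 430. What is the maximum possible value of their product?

6480

With x + y fixed, xy peaks when the two are closest together.
Taking x = 80 and y = 81 (both in [24, 430]) gives xy = 6480.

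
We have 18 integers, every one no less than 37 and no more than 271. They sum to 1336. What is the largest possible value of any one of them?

Maximizing one value means minimizing the remaining 17.
The other 17 contribute at least 17 × 37 = 629, leaving at most 1336 − 629 = 707.
But each integer is capped at 271, so the maximum is 271.
Achievable: one at 271 and the other 17 totalling 1065, which fits since 17 × 37 ≤ 1065 ≤ 17 × 271.

271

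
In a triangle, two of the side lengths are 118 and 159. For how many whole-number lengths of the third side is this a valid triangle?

The triangle inequality gives |118 − 159| < c < 118 + 159, i.e. 41 < c < 277.
So c can be any integer from 42 to 276: 235 values.

235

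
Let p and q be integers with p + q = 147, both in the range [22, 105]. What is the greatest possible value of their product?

For a fixed sum, the product pq is largest when p and q are as close as possible.
Taking p = 73 and q = 74 (both in [22, 105]) gives pq = 5402.

5402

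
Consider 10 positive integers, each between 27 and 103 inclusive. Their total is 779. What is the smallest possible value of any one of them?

Minimizing one value means maximizing the remaining 9.
The other 9 can take up 9 × 103 = 927 ≥ 779 − 27, so one integer can sit at its floor of 27.
Achievable: one at 27 and the other 9 totalling 752, which fits since 9 × 27 ≤ 752 ≤ 9 × 103.

27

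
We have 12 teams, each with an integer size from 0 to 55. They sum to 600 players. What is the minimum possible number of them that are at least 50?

2

Each value short of 50 is at most 49, costing at least 55 − 49 = 6 against the maximum total of 660.
We can afford to lose at most 660 − 600 = 60, so at most ⌊60/6⌋ = 10 fall short, and at least 2 are ≥ 50.
Exactly 2 works: 2 values at 55 and 10 at 49 total 600.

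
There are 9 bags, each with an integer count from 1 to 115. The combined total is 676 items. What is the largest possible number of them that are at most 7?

Each value at 7 or below falls at least 115 − 7 = 108 short of the ceiling 115.
The ceiling total is 9 × 115 = 1035, and we need 676, so at most ⌊(1035 − 676)/108⌋ = 3 can be that low.
k = 3 is achieved by 3 values at 7 and 6 at 115, total 711; lower one of the 115's by 35 (still > 7) to reach 676.

3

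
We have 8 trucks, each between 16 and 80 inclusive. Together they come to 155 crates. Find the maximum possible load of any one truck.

To make one truck as large as possible, make the other 7 as small as possible.
The other 7 contribute at least 7 × 16 = 112, leaving at most 155 − 112 = 43.
Since 43 ≤ 80, this is achievable: one at 43 and 7 at 16.

43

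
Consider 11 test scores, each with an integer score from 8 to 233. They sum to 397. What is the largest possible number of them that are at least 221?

1

With k values at 221 or above and the rest at least 8, the sum is at least 88 + 213k.
Since the sum is 397, we need 213k ≤ 309, i.e. k ≤ 1.
k = 1 is achieved by 1 value at 221 and 10 at 8, total 301; add 96 to one value (staying below 221) to reach 397.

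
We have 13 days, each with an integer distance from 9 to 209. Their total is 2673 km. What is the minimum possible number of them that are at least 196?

10

Each value short of 196 is at most 195, costing at least 209 − 195 = 14 against the maximum total of 2717.
We can afford to lose at most 2717 − 2673 = 44, so at most ⌊44/14⌋ = 3 fall short, and at least 10 are ≥ 196.
Exactly 10 works: 10 values at 209 and 3 at 195 total 2675; lower one of the high values by 2 (still ≥ 196) to hit 2673.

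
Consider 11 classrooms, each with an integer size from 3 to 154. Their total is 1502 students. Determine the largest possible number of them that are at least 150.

Suppose k of them are at least 150. Those contribute at least 150 each and the other 11 − k at least 3 each.
So the total is at least 150k + 3(11 − k) = 33 + 147k. This must be ≤ 1502, giving k ≤ 9.
k = 9 is achieved by 9 values at 150 and 2 at 3, total 1356; add 146 to one value (staying below 150) to reach 1502.

9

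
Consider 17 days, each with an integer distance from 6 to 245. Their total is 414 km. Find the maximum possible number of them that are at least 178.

1

Suppose k of them are at least 178. Those contribute at least 178 each and the other 17 − k at least 6 each.
So the total is at least 178k + 6(17 − k) = 102 + 172k. This must be ≤ 414, giving k ≤ 1.
k = 1 is achieved by 1 value at 178 and 16 at 6, total 274; add 140 to one value (staying below 178) to reach 414.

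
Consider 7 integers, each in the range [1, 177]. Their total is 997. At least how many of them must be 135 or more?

Suppose at most 7 − j of them reach 135; then j values are ≤ 134 and the rest ≤ 177.
The total is then ≤ 134·j + 177·(7 − j) = 1239 − 43j. For this to be ≥ 997 we need j ≤ 5, so at least 7 − 5 = 2 must reach 135.
Exactly 2 works: 2 values at 177 and 5 at 134 total 1024; lower one of the high values by 27 (still ≥ 135) to hit 997.

2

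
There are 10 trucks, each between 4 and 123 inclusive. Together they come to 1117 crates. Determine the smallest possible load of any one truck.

10

Minimizing one value means maximizing the remaining 9.
The other 9 contribute at most 9 × 123 = 1107, leaving at least 1117 − 1107 = 10.
Since 10 ≥ 4, this is achievable: one at 10 and 9 at 123.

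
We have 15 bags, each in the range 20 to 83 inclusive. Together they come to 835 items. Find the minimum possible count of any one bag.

Minimizing one value means maximizing the remaining 14.
The other 14 can take up 14 × 83 = 1162 ≥ 835 − 20, so one bag can sit at its floor of 20.
Achievable: one at 20 and the other 14 totalling 815, which fits since 14 × 20 ≤ 815 ≤ 14 × 83.

20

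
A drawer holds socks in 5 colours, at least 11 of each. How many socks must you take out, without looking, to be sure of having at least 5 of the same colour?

21

You could draw 4 of every colour without reaching 5 of any — 20 in all.
One more forces 5 of some colour, so 20 + 1 = 21.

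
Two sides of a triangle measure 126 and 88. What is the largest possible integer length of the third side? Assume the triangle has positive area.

The third side must be less than 126 + 88 = 214.
The largest integer below 214 is 213.

213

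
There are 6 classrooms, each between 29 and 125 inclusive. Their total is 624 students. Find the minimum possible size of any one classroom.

Minimizing one value means maximizing the remaining 5.
The other 5 can take up 5 × 125 = 625 ≥ 624 − 29, so one classroom can sit at its floor of 29.
Achievable: one at 29 and the other 5 totalling 595, which fits since 5 × 29 ≤ 595 ≤ 5 × 125.

29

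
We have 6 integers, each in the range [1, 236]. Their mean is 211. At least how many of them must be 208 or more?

The total is 6 × 211 = 1266.
Each value short of 208 is at most 207, costing at least 236 − 207 = 29 against the maximum total of 1416.
We can afford to lose at most 1416 − 1266 = 150, so at most ⌊150/29⌋ = 5 fall short, and at least 1 are ≥ 208.
Exactly 1 works: 1 value at 236 and 5 at 207 total 1271; lower one of the high values by 5 (still ≥ 208) to hit 1266.

1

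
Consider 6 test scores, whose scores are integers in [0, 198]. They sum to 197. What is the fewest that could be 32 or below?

1

If only k of them are at most 32, the other 6 − k are at least 33, so the total is at least (6 − k)·33 + k·0.
This is ≤ 197, so (6 − k)·33 + 0k ≤ 197, which gives k ≥ 1.
Exactly 1 works: 1 value at 0 and 5 at 33 total 165; raise one of the low values by 32 (still ≤ 32) to hit 197.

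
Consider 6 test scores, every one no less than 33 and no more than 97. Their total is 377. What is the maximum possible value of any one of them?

To make one score as large as possible, make the other 5 as small as possible.
The other 5 contribute at least 5 × 33 = 165, leaving at most 377 − 165 = 212.
But each score is capped at 97, so the maximum is 97.
Achievable: one at 97 and the other 5 totalling 280, which fits since 5 × 33 ≤ 280 ≤ 5 × 97.

97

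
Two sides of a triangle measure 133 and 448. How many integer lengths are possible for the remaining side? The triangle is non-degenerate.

The triangle inequality gives |133 − 448| < c < 133 + 448, i.e. 315 < c < 581.
So c can be any integer from 316 to 580: 265 values.

265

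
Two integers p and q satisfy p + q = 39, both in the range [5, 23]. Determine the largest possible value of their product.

For a fixed sum, the product pq is largest when p and q are as close as possible.
Taking p = 19 and q = 20 (both in [5, 23]) gives pq = 380.

380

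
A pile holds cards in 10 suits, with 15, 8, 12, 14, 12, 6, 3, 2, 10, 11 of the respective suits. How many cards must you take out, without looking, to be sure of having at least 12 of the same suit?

In the worst case you take as many as possible of each suit without reaching 12: 11 + 8 + 11 + 11 + 11 + 6 + 3 + 2 + 10 + 11 = 84.
The next one must give 12 of some suit, so 84 + 1 = 85.

85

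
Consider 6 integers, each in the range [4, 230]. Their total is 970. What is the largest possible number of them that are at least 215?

If k of the values are ≥ 215, the total is ≥ 215k + 4(6 − k).
Setting 215k + 4(6 − k) ≤ 970 gives 211k ≤ 946, so k ≤ 4.
k = 4 is achieved by 4 values at 215 and 2 at 4, total 868; add 102 to one value (staying below 215) to reach 970.

4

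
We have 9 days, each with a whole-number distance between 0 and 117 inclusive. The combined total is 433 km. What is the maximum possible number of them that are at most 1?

Suppose k of them are at most 1. Those contribute at most 1 each and the rest at most 117 each.
So the total is at most 1k + 117(9 − k) = 1053 − 116k. This must still be ≥ 433, so k ≤ 5.
k = 5 is achieved by 5 values at 1 and 4 at 117, total 473; lower one of the 117's by 40 (still > 1) to reach 433.

5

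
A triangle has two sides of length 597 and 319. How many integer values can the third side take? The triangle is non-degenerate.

637

The triangle inequality gives |597 − 319| < c < 597 + 319, i.e. 278 < c < 916.
So c can be any integer from 279 to 915: 637 values.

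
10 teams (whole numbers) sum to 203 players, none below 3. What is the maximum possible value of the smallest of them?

The average is 203/10 < 21, so some value is ≤ 20.
Taking 7 copies of 20 and 3 copies of 21 gives exactly 203, so 20 is attained.

20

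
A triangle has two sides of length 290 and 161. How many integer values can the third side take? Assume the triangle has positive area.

321

The triangle inequality gives |290 − 161| < c < 290 + 161, i.e. 129 < c < 451.
So c can be any integer from 130 to 450: 321 values.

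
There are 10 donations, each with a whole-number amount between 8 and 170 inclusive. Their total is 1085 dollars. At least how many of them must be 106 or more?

Suppose at most 10 − j of them reach 106; then j values are ≤ 105 and the rest ≤ 170.
The total is then ≤ 105·j + 170·(10 − j) = 1700 − 65j. For this to be ≥ 1085 we need j ≤ 9, so at least 10 − 9 = 1 must reach 106.
Exactly 1 works: 1 value at 170 and 9 at 105 total 1115; lower one of the high values by 30 (still ≥ 106) to hit 1085.

1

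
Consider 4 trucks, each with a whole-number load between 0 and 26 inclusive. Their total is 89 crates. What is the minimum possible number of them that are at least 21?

Suppose at most 4 − j of them reach 21; then j values are ≤ 20 and the rest ≤ 26.
The total is then ≤ 20·j + 26·(4 − j) = 104 − 6j. For this to be ≥ 89 we need j ≤ 2, so at least 4 − 2 = 2 must reach 21.
Exactly 2 works: 2 values at 26 and 2 at 20 total 92; lower one of the high values by 3 (still ≥ 21) to hit 89.

2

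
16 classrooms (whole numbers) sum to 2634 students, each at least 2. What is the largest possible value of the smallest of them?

164

The average is 2634/16 < 165, so some value is ≤ 164.
Taking 6 copies of 164 and 10 copies of 165 gives exactly 2634, so 164 is attained.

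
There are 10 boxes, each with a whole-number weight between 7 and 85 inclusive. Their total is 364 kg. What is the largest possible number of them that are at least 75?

4

With k values at 75 or above and the rest at least 7, the sum is at least 70 + 68k.
Since the sum is 364, we need 68k ≤ 294, i.e. k ≤ 4.
k = 4 is achieved by 4 values at 75 and 6 at 7, total 342; add 22 to one value (staying below 75) to reach 364.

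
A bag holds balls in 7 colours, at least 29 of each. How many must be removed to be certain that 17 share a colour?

113

In the worst case you draw 16 of each of the 7 colours: 7 × 16 = 112.
One more forces 17 of some colour, so 112 + 1 = 113.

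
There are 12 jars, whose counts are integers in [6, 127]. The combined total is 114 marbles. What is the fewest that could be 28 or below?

If only k of them are at most 28, the other 12 − k are at least 29, so the total is at least (12 − k)·29 + k·6.
This is ≤ 114, so (12 − k)·29 + 6k ≤ 114, which gives k ≥ 11.
Exactly 11 works: 11 values at 6 and 1 at 29 total 95; raise one of the low values by 19 (still ≤ 28) to hit 114.

11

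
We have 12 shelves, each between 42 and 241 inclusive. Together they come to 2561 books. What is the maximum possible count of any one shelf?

241

To make one shelf as large as possible, make the other 11 as small as possible.
The other 11 contribute at least 11 × 42 = 462, leaving at most 2561 − 462 = 2099.
But each shelf is capped at 241, so the maximum is 241.
Achievable: one at 241 and the other 11 totalling 2320, which fits since 11 × 42 ≤ 2320 ≤ 11 × 241.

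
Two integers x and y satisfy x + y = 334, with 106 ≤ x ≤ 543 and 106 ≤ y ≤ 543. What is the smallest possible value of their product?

xy = x(334 − x) is concave in x, so over [106, 228] it is minimized at an endpoint.
At the endpoint x = 106, y = 334 − 106 = 228, so xy = 106 × 228 = 24168.

24168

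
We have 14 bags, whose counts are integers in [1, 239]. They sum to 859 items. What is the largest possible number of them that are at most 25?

11

Suppose k of them are at most 25. Those contribute at most 25 each and the rest at most 239 each.
So the total is at most 25k + 239(14 − k) = 3346 − 214k. This must still be ≥ 859, so k ≤ 11.
k = 11 is achieved by 11 values at 25 and 3 at 239, total 992; lower one of the 239's by 133 (still > 25) to reach 859.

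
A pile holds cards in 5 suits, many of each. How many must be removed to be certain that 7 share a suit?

You could draw 6 of every suit without reaching 7 of any — 30 in all.
One more forces 7 of some suit, so 30 + 1 = 31.

31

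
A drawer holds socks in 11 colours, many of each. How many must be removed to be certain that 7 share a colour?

67

In the worst case you draw 6 of each of the 11 colours: 11 × 6 = 66.
One more forces 7 of some colour, so 66 + 1 = 67.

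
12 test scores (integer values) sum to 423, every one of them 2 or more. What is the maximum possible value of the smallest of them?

35

The average is 423/12 < 36, so some value is ≤ 35.
Taking 9 copies of 35 and 3 copies of 36 gives exactly 423, so 35 is attained.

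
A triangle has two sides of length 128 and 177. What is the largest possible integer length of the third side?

304

The third side must be less than 128 + 177 = 305.
The largest integer below 305 is 304.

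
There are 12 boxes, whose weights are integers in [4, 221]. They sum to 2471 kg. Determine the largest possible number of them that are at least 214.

Suppose k of them are at least 214. Those contribute at least 214 each and the other 12 − k at least 4 each.
So the total is at least 214k + 4(12 − k) = 48 + 210k. This must be ≤ 2471, giving k ≤ 11.
k = 11 is achieved by 11 values at 214 and 1 at 4, total 2358; add 113 to one value (staying below 214) to reach 2471.

11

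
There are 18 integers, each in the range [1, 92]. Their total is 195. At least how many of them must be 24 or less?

Let j be the number exceeding 24. Then the total is ≥ 25·j + 1·(18 − j) = 18 + 24j.
So 24j ≤ 177 and j ≤ 7; hence at least 18 − 7 = 11 are ≤ 24.
Exactly 11 works: 11 values at 1 and 7 at 25 total 186; raise one of the low values by 9 (still ≤ 24) to hit 195.

11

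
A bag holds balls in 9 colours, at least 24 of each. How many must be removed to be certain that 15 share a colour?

In the worst case you draw 14 of each of the 9 colours: 9 × 14 = 126.
One more forces 15 of some colour, so 126 + 1 = 127.

127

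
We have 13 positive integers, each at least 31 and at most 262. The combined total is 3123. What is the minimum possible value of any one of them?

31

To make one integer as small as possible, make the other 12 as large as possible.
The other 12 can take up 12 × 262 = 3144 ≥ 3123 − 31, so one integer can sit at its floor of 31.
Achievable: one at 31 and the other 12 totalling 3092, which fits since 12 × 31 ≤ 3092 ≤ 12 × 262.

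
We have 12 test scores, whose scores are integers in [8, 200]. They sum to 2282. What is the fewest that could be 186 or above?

Each value short of 186 is at most 185, costing at least 200 − 185 = 15 against the maximum total of 2400.
We can afford to lose at most 2400 − 2282 = 118, so at most ⌊118/15⌋ = 7 fall short, and at least 5 are ≥ 186.
Exactly 5 works: 5 values at 200 and 7 at 185 total 2295; lower one of the high values by 13 (still ≥ 186) to hit 2282.

5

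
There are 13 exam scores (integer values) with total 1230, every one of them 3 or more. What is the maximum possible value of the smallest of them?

94

The 13 values sum to 1230, so their minimum is at most ⌊1230/13⌋ = 94.
Achievable: 5 of them at 94 and 8 at 95 total 1230.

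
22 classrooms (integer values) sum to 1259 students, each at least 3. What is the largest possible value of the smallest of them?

The average is 1259/22 < 58, so some value is ≤ 57.
Achievable: 17 of them at 57 and 5 at 58 total 1259.

57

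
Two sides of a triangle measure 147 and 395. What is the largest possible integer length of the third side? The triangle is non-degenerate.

The third side must be less than 147 + 395 = 542.
The largest integer below 542 is 541.

541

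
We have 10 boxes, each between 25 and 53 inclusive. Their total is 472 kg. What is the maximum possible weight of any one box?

53

To make one box as large as possible, make the other 9 as small as possible.
The other 9 contribute at least 9 × 25 = 225, leaving at most 472 − 225 = 247.
But each box is capped at 53, so the maximum is 53.
Achievable: one at 53 and the other 9 totalling 419, which fits since 9 × 25 ≤ 419 ≤ 9 × 53.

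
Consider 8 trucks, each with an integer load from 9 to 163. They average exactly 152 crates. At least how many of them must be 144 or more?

The total is 8 × 152 = 1216.
If only k of them are at least 144, the other 8 − k are at most 143, so the total is at most k·163 + (8 − k)·143.
This must reach 1216, so k·163 + (8 − k)·143 ≥ 1216, giving k ≥ 4.
Exactly 4 works: 4 values at 163 and 4 at 143 total 1224; lower one of the high values by 8 (still ≥ 144) to hit 1216.

4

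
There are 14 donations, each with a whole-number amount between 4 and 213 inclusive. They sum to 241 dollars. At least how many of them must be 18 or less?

Each value above 18 is at least 19, contributing at least 19 − 4 = 15 above the floor 4.
The sum exceeds the floor total 56 by 185, so at most ⌊185/15⌋ = 12 exceed 18, and at least 2 are ≤ 18.
Exactly 2 works: 2 values at 4 and 12 at 19 total 236; raise one of the low values by 5 (still ≤ 18) to hit 241.

2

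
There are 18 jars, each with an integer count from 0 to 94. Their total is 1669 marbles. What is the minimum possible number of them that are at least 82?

17

Suppose at most 18 − j of them reach 82; then j values are ≤ 81 and the rest ≤ 94.
The total is then ≤ 81·j + 94·(18 − j) = 1692 − 13j. For this to be ≥ 1669 we need j ≤ 1, so at least 18 − 1 = 17 must reach 82.
Exactly 17 works: 17 values at 94 and 1 at 81 total 1679; lower one of the high values by 10 (still ≥ 82) to hit 1669.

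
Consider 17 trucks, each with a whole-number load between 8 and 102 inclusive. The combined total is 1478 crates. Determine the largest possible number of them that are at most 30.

Each value at 30 or below falls at least 102 − 30 = 72 short of the ceiling 102.
The ceiling total is 17 × 102 = 1734, and we need 1478, so at most ⌊(1734 − 1478)/72⌋ = 3 can be that low.
k = 3 is achieved by 3 values at 30 and 14 at 102, total 1518; lower one of the 102's by 40 (still > 30) to reach 1478.

3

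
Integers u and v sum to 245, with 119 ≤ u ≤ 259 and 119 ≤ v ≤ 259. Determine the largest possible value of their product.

With u + v fixed, uv peaks when the two are closest together.
Taking u = 122 and v = 123 (both in [119, 259]) gives uv = 15006.

15006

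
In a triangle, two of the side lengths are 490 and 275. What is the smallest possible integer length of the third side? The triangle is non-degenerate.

216

The third side must exceed |490 − 275| = 215.
The smallest integer above 215 is 216.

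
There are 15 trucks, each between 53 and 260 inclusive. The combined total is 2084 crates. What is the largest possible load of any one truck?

Maximizing one value means minimizing the remaining 14.
The other 14 contribute at least 14 × 53 = 742, leaving at most 2084 − 742 = 1342.
But each truck is capped at 260, so the maximum is 260.
Achievable: one at 260 and the other 14 totalling 1824, which fits since 14 × 53 ≤ 1824 ≤ 14 × 260.

260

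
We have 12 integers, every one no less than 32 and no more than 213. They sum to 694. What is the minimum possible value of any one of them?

32

To make one integer as small as possible, make the other 11 as large as possible.
The other 11 can take up 11 × 213 = 2343 ≥ 694 − 32, so one integer can sit at its floor of 32.
Achievable: one at 32 and the other 11 totalling 662, which fits since 11 × 32 ≤ 662 ≤ 11 × 213.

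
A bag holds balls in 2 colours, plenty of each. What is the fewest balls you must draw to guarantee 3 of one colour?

5

In the worst case you draw 2 of each of the 2 colours: 2 × 2 = 4.
One more forces 3 of some colour, so 4 + 1 = 5.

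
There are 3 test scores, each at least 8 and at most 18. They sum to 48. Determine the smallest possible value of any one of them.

To make one score as small as possible, make the other 2 as large as possible.
The other 2 contribute at most 2 × 18 = 36, leaving at least 48 − 36 = 12.
Since 12 ≥ 8, this is achievable: one at 12 and 2 at 18.

12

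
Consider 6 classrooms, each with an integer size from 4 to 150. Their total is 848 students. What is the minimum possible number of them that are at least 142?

1

If only k of them are at least 142, the other 6 − k are at most 141, so the total is at most k·150 + (6 − k)·141.
This must reach 848, so k·150 + (6 − k)·141 ≥ 848, giving k ≥ 1.
Exactly 1 works: 1 value at 150 and 5 at 141 total 855; lower one of the high values by 7 (still ≥ 142) to hit 848.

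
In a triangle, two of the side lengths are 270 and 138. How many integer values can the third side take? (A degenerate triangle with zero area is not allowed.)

The triangle inequality gives |270 − 138| < c < 270 + 138, i.e. 132 < c < 408.
So c can be any integer from 133 to 407: 275 values.

275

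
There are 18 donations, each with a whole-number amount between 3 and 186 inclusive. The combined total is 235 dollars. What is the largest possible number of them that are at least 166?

1

Suppose k of them are at least 166. Those contribute at least 166 each and the other 18 − k at least 3 each.
So the total is at least 166k + 3(18 − k) = 54 + 163k. This must be ≤ 235, giving k ≤ 1.
k = 1 is achieved by 1 value at 166 and 17 at 3, total 217; add 18 to one value (staying below 166) to reach 235.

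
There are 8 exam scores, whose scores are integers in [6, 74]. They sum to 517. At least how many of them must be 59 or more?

4

Each value short of 59 is at most 58, costing at least 74 − 58 = 16 against the maximum total of 592.
We can afford to lose at most 592 − 517 = 75, so at most ⌊75/16⌋ = 4 fall short, and at least 4 are ≥ 59.
Exactly 4 works: 4 values at 74 and 4 at 58 total 528; lower one of the high values by 11 (still ≥ 59) to hit 517.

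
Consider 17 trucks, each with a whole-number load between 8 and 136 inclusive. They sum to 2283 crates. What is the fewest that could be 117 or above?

16

Suppose at most 17 − j of them reach 117; then j values are ≤ 116 and the rest ≤ 136.
The total is then ≤ 116·j + 136·(17 − j) = 2312 − 20j. For this to be ≥ 2283 we need j ≤ 1, so at least 17 − 1 = 16 must reach 117.
Exactly 16 works: 16 values at 136 and 1 at 116 total 2292; lower one of the high values by 9 (still ≥ 117) to hit 2283.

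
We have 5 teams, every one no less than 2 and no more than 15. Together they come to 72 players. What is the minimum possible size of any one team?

12

Minimizing one value means maximizing the remaining 4.
The other 4 contribute at most 4 × 15 = 60, leaving at least 72 − 60 = 12.
Since 12 ≥ 2, this is achievable: one at 12 and 4 at 15.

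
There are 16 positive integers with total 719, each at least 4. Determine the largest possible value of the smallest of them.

The 16 values sum to 719, so their minimum is at most ⌊719/16⌋ = 44.
Taking 1 copy of 44 and 15 copies of 45 gives exactly 719, so 44 is attained.

44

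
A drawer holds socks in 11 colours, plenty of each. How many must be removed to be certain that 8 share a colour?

You could draw 7 of every colour without reaching 8 of any — 77 in all.
One more forces 8 of some colour, so 77 + 1 = 78.

78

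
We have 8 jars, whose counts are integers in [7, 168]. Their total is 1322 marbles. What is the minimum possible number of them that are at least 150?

7

Suppose at most 8 − j of them reach 150; then j values are ≤ 149 and the rest ≤ 168.
The total is then ≤ 149·j + 168·(8 − j) = 1344 − 19j. For this to be ≥ 1322 we need j ≤ 1, so at least 8 − 1 = 7 must reach 150.
Exactly 7 works: 7 values at 168 and 1 at 149 total 1325; lower one of the high values by 3 (still ≥ 150) to hit 1322.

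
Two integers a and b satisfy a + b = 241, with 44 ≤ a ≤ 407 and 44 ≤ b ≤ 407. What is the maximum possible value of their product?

14520

With a + b fixed, ab peaks when the two are closest together.
Taking a = 120 and b = 121 (both in [44, 407]) gives ab = 14520.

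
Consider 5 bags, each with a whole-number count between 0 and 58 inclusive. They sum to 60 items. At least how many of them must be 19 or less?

Let j be the number exceeding 19. Then the total is ≥ 20·j + 0·(5 − j) = 0 + 20j.
So 20j ≤ 60 and j ≤ 3; hence at least 5 − 3 = 2 are ≤ 19.
Exactly 2 works: 2 values at 0 and 3 at 20 total 60.

2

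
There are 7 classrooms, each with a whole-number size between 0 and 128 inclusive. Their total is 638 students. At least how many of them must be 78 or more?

If only k of them are at least 78, the other 7 − k are at most 77, so the total is at most k·128 + (7 − k)·77.
This must reach 638, so k·128 + (7 − k)·77 ≥ 638, giving k ≥ 2.
Exactly 2 works: 2 values at 128 and 5 at 77 total 641; lower one of the high values by 3 (still ≥ 78) to hit 638.

2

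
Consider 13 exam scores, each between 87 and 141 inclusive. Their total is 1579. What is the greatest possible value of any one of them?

141

Maximizing one value means minimizing the remaining 12.
The other 12 contribute at least 12 × 87 = 1044, leaving at most 1579 − 1044 = 535.
But each score is capped at 141, so the maximum is 141.
Achievable: one at 141 and the other 12 totalling 1438, which fits since 12 × 87 ≤ 1438 ≤ 12 × 141.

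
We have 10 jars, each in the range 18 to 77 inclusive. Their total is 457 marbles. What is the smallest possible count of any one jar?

18

To make one jar as small as possible, make the other 9 as large as possible.
The other 9 can take up 9 × 77 = 693 ≥ 457 − 18, so one jar can sit at its floor of 18.
Achievable: one at 18 and the other 9 totalling 439, which fits since 9 × 18 ≤ 439 ≤ 9 × 77.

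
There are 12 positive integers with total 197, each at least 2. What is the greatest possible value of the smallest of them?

16

If every one of the 12 were at least 17, the total would be at least 12 × 17 = 204 > 197.
Achievable: 7 of them at 16 and 5 at 17 total 197.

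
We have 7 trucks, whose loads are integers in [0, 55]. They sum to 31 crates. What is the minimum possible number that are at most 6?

3

Each value above 6 is at least 7, contributing at least 7 − 0 = 7 above the floor 0.
The sum exceeds the floor total 0 by 31, so at most ⌊31/7⌋ = 4 exceed 6, and at least 3 are ≤ 6.
Exactly 3 works: 3 values at 0 and 4 at 7 total 28; raise one of the low values by 3 (still ≤ 6) to hit 31.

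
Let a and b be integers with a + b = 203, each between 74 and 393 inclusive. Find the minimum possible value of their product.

9546

Since a + b is fixed, pushing one of them to its bound minimizes the product.
The extreme feasible split is a = 74, b = 129, giving ab = 9546.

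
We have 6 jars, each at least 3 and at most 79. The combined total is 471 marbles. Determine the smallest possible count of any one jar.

76

Minimizing one value means maximizing the remaining 5.
The other 5 contribute at most 5 × 79 = 395, leaving at least 471 − 395 = 76.
Since 76 ≥ 3, this is achievable: one at 76 and 5 at 79.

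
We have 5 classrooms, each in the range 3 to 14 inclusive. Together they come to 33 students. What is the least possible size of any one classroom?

To make one classroom as small as possible, make the other 4 as large as possible.
The other 4 can take up 4 × 14 = 56 ≥ 33 − 3, so one classroom can sit at its floor of 3.
Achievable: one at 3 and the other 4 totalling 30, which fits since 4 × 3 ≤ 30 ≤ 4 × 14.

3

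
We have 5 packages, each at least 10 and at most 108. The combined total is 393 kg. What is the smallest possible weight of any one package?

10

Minimizing one value means maximizing the remaining 4.
The other 4 can take up 4 × 108 = 432 ≥ 393 − 10, so one package can sit at its floor of 10.
Achievable: one at 10 and the other 4 totalling 383, which fits since 4 × 10 ≤ 383 ≤ 4 × 108.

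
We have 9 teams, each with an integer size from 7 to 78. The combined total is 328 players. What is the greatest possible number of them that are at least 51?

With k values at 51 or above and the rest at least 7, the sum is at least 63 + 44k.
Since the sum is 328, we need 44k ≤ 265, i.e. k ≤ 6.
k = 6 is achieved by 6 values at 51 and 3 at 7, total 327; add 1 to one value (staying below 51) to reach 328.

6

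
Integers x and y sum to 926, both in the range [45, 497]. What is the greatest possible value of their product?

214369

xy = x(926 − x) is maximized when x is as near 926/2 as the bounds allow.
Taking x = 463 and y = 463 (both in [45, 497]) gives xy = 214369.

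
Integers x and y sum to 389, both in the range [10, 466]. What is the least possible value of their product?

Since x + y is fixed, pushing one of them to its bound minimizes the product.
At the endpoint x = 10, y = 389 − 10 = 379, so xy = 10 × 379 = 3790.

3790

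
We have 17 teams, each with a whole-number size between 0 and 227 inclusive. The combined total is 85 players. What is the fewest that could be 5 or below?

3

Each value above 5 is at least 6, contributing at least 6 − 0 = 6 above the floor 0.
The sum exceeds the floor total 0 by 85, so at most ⌊85/6⌋ = 14 exceed 5, and at least 3 are ≤ 5.
Exactly 3 works: 3 values at 0 and 14 at 6 total 84; raise one of the low values by 1 (still ≤ 5) to hit 85.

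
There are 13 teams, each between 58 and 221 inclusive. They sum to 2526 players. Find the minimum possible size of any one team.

58

To make one team as small as possible, make the other 12 as large as possible.
The other 12 can take up 12 × 221 = 2652 ≥ 2526 − 58, so one team can sit at its floor of 58.
Achievable: one at 58 and the other 12 totalling 2468, which fits since 12 × 58 ≤ 2468 ≤ 12 × 221.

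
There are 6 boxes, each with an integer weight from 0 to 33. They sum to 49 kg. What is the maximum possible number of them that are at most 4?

Each value at 4 or below falls at least 33 − 4 = 29 short of the ceiling 33.
The ceiling total is 6 × 33 = 198, and we need 49, so at most ⌊(198 − 49)/29⌋ = 5 can be that low.
k = 5 is achieved by 5 values at 4 and 1 at 33, total 53; lower one of the 33's by 4 (still > 4) to reach 49.

5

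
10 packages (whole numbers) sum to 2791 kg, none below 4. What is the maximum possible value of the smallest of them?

If every one of the 10 were at least 280, the total would be at least 10 × 280 = 2800 > 2791.
Taking 9 copies of 279 and 1 copy of 280 gives exactly 2791, so 279 is attained.

279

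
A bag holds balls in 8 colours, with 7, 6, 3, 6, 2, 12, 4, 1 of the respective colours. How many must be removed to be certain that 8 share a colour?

37

In the worst case you take as many as possible of each colour without reaching 8: 7 + 6 + 3 + 6 + 2 + 7 + 4 + 1 = 36.
The next one must give 8 of some colour, so 36 + 1 = 37.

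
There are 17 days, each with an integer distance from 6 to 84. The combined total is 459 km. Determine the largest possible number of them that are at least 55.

Suppose k of them are at least 55. Those contribute at least 55 each and the other 17 − k at least 6 each.
So the total is at least 55k + 6(17 − k) = 102 + 49k. This must be ≤ 459, giving k ≤ 7.
k = 7 is achieved by 7 values at 55 and 10 at 6, total 445; add 14 to one value (staying below 55) to reach 459.

7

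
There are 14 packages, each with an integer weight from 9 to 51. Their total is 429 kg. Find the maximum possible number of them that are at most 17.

8

Each value at 17 or below falls at least 51 − 17 = 34 short of the ceiling 51.
The ceiling total is 14 × 51 = 714, and we need 429, so at most ⌊(714 − 429)/34⌋ = 8 can be that low.
k = 8 is achieved by 8 values at 17 and 6 at 51, total 442; lower one of the 51's by 13 (still > 17) to reach 429.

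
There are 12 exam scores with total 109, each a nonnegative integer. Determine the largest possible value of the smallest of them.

If every one of the 12 were at least 10, the total would be at least 12 × 10 = 120 > 109.
Achievable: 11 of them at 9 and 1 at 10 total 109.

9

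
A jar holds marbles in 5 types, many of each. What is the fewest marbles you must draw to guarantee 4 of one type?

16

In the worst case you draw 3 of each of the 5 types: 5 × 3 = 15.
One more forces 4 of some type, so 15 + 1 = 16.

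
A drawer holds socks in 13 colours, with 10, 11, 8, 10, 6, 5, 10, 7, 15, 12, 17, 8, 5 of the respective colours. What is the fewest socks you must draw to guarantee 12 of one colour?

In the worst case you take as many as possible of each colour without reaching 12: 10 + 11 + 8 + 10 + 6 + 5 + 10 + 7 + 11 + 11 + 11 + 8 + 5 = 113.
The next one must give 12 of some colour, so 113 + 1 = 114.

114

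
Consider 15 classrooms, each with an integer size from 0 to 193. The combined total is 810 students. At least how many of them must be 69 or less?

4

If only k of them are at most 69, the other 15 − k are at least 70, so the total is at least (15 − k)·70 + k·0.
This is ≤ 810, so (15 − k)·70 + 0k ≤ 810, which gives k ≥ 4.
Exactly 4 works: 4 values at 0 and 11 at 70 total 770; raise one of the low values by 40 (still ≤ 69) to hit 810.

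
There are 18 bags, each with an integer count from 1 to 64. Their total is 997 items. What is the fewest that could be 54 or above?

Suppose at most 18 − j of them reach 54; then j values are ≤ 53 and the rest ≤ 64.
The total is then ≤ 53·j + 64·(18 − j) = 1152 − 11j. For this to be ≥ 997 we need j ≤ 14, so at least 18 − 14 = 4 must reach 54.
Exactly 4 works: 4 values at 64 and 14 at 53 total 998; lower one of the high values by 1 (still ≥ 54) to hit 997.

4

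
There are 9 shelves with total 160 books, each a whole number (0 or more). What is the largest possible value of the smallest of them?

The 9 values sum to 160, so their minimum is at most ⌊160/9⌋ = 17.
Equality holds with 2 values of 17 and 7 values of 18.

17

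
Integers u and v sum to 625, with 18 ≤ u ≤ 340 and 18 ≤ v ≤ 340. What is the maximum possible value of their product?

97656

With u + v fixed, uv peaks when the two are closest together.
Taking u = 312 and v = 313 (both in [18, 340]) gives uv = 97656.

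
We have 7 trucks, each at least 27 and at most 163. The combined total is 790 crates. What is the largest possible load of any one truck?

163

Maximizing one value means minimizing the remaining 6.
The other 6 contribute at least 6 × 27 = 162, leaving at most 790 − 162 = 628.
But each truck is capped at 163, so the maximum is 163.
Achievable: one at 163 and the other 6 totalling 627, which fits since 6 × 27 ≤ 627 ≤ 6 × 163.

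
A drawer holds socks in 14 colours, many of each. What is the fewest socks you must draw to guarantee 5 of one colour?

57

You could draw 4 of every colour without reaching 5 of any — 56 in all.
One more forces 5 of some colour, so 56 + 1 = 57.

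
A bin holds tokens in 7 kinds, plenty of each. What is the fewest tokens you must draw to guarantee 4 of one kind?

22

In the worst case you draw 3 of each of the 7 kinds: 7 × 3 = 21.
One more forces 4 of some kind, so 21 + 1 = 22.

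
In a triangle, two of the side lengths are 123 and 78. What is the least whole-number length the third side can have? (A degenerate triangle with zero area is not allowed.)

46

The third side must exceed |123 − 78| = 45.
The smallest integer above 45 is 46.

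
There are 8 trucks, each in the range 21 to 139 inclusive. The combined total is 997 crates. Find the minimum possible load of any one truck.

24

To make one truck as small as possible, make the other 7 as large as possible.
The other 7 contribute at most 7 × 139 = 973, leaving at least 997 − 973 = 24.
Since 24 ≥ 21, this is achievable: one at 24 and 7 at 139.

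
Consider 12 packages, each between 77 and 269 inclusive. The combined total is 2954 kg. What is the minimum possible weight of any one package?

77

To make one package as small as possible, make the other 11 as large as possible.
The other 11 can take up 11 × 269 = 2959 ≥ 2954 − 77, so one package can sit at its floor of 77.
Achievable: one at 77 and the other 11 totalling 2877, which fits since 11 × 77 ≤ 2877 ≤ 11 × 269.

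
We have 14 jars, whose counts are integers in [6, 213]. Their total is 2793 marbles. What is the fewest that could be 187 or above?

7

Each value short of 187 is at most 186, costing at least 213 − 186 = 27 against the maximum total of 2982.
We can afford to lose at most 2982 − 2793 = 189, so at most ⌊189/27⌋ = 7 fall short, and at least 7 are ≥ 187.
Exactly 7 works: 7 values at 213 and 7 at 186 total 2793.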